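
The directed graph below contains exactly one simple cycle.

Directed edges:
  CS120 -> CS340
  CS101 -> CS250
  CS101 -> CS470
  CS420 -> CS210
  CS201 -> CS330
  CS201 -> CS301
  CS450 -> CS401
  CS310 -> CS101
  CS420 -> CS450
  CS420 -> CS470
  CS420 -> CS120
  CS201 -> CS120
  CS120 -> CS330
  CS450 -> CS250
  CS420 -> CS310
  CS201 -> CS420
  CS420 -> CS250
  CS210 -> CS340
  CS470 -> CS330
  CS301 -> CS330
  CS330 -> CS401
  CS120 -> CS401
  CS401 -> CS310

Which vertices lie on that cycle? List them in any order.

CS101, CS310, CS330, CS401, CS470

DFS with gray/black marking from CS310:
CS310 gray
  CS101 gray
    CS470 gray
      CS330 gray
        CS401 gray
          CS401→CS310: CS310 is gray → back edge
Back edge closes the cycle CS310 → CS101 → CS470 → CS330 → CS401 → CS310; its vertices are {CS101, CS310, CS330, CS401, CS470}.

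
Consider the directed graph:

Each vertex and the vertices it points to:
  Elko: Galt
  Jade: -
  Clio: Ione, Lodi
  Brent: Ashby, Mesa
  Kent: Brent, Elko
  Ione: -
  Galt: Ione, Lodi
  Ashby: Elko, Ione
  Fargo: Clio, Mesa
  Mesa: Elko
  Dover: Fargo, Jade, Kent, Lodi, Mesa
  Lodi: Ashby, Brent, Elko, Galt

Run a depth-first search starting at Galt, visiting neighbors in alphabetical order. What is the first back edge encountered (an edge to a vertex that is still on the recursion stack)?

Elko->Galt

DFS from Galt (visiting neighbors in alphabetical order); mark gray on enter, black on exit:
Galt gray
  Ione gray
  Ione black
  Lodi gray
    Ashby gray
      Elko gray
        Elko→Galt: Galt is gray → back edge
First back edge: Elko → Galt.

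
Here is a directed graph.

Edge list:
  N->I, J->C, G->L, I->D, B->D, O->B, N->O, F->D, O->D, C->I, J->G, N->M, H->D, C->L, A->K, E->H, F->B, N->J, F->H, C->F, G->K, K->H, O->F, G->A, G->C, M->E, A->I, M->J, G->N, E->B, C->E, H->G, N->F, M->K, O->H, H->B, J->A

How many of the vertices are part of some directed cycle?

11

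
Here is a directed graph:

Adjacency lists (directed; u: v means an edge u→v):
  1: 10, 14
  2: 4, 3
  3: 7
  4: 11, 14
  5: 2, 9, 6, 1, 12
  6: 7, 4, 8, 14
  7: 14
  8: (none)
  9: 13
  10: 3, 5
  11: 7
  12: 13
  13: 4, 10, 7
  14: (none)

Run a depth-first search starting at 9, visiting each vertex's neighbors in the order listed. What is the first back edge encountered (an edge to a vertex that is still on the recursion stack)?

5→9

DFS from 9 (visiting each vertex's neighbors in the order listed); mark gray on enter, black on exit:
9 gray
  13 gray
    4 gray
      11 gray
        7 gray
          14 gray
          14 black
        7 black
      11 black
      4→14: 14 black — skip
    4 black
    10 gray
      3 gray
        3→7: 7 black — skip
      3 black
      5 gray
        2 gray
          2→4: 4 black — skip
          2→3: 3 black — skip
        2 black
        5→9: 9 is gray → back edge
First back edge: 5 → 9.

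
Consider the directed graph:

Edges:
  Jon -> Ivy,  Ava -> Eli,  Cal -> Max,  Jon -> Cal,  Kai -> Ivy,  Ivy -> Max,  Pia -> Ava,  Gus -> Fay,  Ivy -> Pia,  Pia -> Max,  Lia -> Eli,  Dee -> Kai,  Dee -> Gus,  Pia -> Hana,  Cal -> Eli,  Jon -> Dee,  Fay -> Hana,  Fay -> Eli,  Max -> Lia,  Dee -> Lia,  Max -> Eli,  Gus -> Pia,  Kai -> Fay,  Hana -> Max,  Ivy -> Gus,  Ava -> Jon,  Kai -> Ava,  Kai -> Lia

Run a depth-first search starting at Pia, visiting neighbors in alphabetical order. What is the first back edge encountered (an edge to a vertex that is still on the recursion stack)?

DFS from Pia (visiting neighbors in alphabetical order); mark gray on enter, black on exit:
Pia gray
  Ava gray
    Eli gray
    Eli black
    Jon gray
      Cal gray
        Cal→Eli: Eli black — skip
        Max gray
          Max→Eli: Eli black — skip
          Lia gray
            Lia→Eli: Eli black — skip
          Lia black
        Max black
      Cal black
      Dee gray
        Gus gray
          Fay gray
            Fay→Eli: Eli black — skip
            Hana gray
              Hana→Max: Max black — skip
            Hana black
          Fay black
          Gus→Pia: Pia is gray → back edge
First back edge: Gus → Pia.

Gus->Pia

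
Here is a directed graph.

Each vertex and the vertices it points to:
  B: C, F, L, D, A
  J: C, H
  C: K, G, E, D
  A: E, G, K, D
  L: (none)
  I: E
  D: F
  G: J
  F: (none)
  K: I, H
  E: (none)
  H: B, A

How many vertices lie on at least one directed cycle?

A vertex is on a directed cycle iff it belongs to a strongly connected component of size ≥ 2 (or has a self-loop).
The vertices on cycles are {A, B, C, G, H, J, K} — 7 in total.

7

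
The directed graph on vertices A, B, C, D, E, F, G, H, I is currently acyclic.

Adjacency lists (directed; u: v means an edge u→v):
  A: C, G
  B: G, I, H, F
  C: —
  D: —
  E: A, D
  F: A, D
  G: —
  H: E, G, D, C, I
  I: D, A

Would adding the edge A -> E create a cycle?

Yes

Adding A→E creates a cycle iff E can already reach A.
Path from E: E → A.
So E → … → A → E is a cycle.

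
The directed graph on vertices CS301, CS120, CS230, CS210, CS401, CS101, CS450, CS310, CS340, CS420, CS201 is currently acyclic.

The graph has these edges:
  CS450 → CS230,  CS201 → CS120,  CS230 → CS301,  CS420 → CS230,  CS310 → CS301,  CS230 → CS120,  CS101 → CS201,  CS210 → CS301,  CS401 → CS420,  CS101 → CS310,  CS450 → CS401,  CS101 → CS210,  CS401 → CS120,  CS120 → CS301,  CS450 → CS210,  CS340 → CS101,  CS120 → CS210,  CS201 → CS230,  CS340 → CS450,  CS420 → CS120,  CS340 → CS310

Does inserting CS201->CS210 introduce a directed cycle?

Adding CS201→CS210 creates a cycle iff CS210 can already reach CS201.
Explore from CS210: no path reaches CS201. The graph stays acyclic.

No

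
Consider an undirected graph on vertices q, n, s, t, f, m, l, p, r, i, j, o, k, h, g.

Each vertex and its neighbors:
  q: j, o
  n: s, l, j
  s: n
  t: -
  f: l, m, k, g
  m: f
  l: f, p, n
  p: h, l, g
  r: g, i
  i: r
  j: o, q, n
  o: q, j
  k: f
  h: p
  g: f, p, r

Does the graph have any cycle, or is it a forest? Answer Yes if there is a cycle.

DFS, tracking each vertex's parent; an edge to a visited non-parent vertex closes a cycle.
Start from g:
visit g (parent –)
  visit f (parent g)
    visit l (parent f)
      l–f: parent, skip
      visit p (parent l)
        visit h (parent p)
          h–p: parent, skip
        p–l: parent, skip
        p–g: g visited and ≠ parent → cycle
Cycle: g – f – l – p – g.

Yes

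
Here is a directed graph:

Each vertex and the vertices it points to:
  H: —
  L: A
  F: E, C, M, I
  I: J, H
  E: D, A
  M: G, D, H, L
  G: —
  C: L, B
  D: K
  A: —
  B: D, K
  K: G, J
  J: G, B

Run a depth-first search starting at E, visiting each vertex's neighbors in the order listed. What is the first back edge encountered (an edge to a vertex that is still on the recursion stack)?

DFS from E (visiting each vertex's neighbors in the order listed); mark gray on enter, black on exit:
E gray
  D gray
    K gray
      G gray
      G black
      J gray
        J→G: G black — skip
        B gray
          B→D: D is gray → back edge
First back edge: B → D.

B->D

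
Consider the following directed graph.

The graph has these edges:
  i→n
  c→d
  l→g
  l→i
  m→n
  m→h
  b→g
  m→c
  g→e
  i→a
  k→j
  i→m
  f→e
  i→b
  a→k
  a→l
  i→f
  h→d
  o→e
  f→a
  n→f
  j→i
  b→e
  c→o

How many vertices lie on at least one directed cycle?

8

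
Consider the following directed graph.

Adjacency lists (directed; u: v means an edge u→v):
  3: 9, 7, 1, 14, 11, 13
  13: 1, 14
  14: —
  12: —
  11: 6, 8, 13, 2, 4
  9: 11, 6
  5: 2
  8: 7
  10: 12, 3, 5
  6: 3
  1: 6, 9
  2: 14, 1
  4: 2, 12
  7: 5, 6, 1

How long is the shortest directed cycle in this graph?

3

For each vertex v, BFS finds the shortest path from v back to v.
The shortest such closed walk is 3 → 11 → 6 → 3, length 3.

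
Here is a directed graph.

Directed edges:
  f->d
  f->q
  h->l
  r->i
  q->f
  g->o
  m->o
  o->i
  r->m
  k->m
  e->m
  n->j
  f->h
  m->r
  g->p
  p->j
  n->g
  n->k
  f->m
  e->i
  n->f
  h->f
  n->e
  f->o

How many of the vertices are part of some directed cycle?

5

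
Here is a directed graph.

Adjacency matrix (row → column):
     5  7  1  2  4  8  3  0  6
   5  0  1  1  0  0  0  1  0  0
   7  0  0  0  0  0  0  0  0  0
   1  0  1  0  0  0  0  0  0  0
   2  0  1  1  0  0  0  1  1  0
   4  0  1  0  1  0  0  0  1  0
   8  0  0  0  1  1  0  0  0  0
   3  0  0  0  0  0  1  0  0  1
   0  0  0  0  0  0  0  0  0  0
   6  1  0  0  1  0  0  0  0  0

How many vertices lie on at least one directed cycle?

A vertex is on a directed cycle iff it belongs to a strongly connected component of size ≥ 2 (or has a self-loop).
The vertices on cycles are {2, 3, 4, 5, 6, 8} — 6 in total.

6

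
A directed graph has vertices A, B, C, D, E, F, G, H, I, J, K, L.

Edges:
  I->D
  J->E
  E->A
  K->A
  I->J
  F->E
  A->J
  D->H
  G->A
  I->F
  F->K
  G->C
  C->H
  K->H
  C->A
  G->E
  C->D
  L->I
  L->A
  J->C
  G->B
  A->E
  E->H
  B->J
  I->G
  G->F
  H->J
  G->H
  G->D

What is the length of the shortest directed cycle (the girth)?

2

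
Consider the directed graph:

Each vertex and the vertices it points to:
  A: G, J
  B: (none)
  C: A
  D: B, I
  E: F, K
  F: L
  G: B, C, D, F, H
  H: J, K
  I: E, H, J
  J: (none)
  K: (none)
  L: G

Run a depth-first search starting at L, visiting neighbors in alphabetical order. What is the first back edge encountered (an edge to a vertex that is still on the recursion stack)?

A→G

DFS from L (visiting neighbors in alphabetical order); mark gray on enter, black on exit:
L gray
  G gray
    B gray
    B black
    C gray
      A gray
        A→G: G is gray → back edge
First back edge: A → G.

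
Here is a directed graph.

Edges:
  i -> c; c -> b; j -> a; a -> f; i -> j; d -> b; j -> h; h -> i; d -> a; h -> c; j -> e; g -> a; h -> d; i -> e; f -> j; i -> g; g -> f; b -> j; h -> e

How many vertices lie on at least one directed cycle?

A vertex is on a directed cycle iff it belongs to a strongly connected component of size ≥ 2 (or has a self-loop).
The vertices on cycles are {a, b, c, d, f, g, h, i, j} — 9 in total.

9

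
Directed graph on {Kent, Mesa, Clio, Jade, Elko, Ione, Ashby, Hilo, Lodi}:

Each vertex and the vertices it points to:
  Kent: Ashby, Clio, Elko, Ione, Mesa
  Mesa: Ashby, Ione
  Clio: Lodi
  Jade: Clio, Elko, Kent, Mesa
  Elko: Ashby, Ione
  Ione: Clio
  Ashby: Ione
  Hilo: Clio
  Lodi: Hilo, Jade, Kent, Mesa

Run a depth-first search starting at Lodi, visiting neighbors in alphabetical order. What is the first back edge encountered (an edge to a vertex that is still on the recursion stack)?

DFS from Lodi (visiting neighbors in alphabetical order); mark gray on enter, black on exit:
Lodi gray
  Hilo gray
    Clio gray
      Clio→Lodi: Lodi is gray → back edge
First back edge: Clio → Lodi.

Clio->Lodi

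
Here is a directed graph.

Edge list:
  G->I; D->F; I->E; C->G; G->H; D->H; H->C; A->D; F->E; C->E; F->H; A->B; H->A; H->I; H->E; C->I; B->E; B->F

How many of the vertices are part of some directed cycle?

7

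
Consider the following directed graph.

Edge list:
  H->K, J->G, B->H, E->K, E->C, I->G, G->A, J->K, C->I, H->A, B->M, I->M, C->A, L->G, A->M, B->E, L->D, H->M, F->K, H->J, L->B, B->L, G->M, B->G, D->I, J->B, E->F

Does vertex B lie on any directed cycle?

Yes

B is on a cycle iff B can reach itself via ≥1 edge.
B → L → B — yes.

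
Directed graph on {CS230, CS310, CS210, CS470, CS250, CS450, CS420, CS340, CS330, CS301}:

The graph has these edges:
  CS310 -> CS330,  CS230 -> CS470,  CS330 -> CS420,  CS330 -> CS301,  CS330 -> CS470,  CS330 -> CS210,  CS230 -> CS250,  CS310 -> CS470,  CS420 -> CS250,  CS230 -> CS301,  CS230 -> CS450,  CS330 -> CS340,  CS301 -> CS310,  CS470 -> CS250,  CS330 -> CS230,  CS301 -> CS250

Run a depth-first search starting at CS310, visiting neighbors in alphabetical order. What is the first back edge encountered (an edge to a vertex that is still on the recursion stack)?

DFS from CS310 (visiting neighbors in alphabetical order); mark gray on enter, black on exit:
CS310 gray
  CS330 gray
    CS210 gray
    CS210 black
    CS230 gray
      CS250 gray
      CS250 black
      CS301 gray
        CS301→CS250: CS250 black — skip
        CS301→CS310: CS310 is gray → back edge
First back edge: CS301 → CS310.

CS301→CS310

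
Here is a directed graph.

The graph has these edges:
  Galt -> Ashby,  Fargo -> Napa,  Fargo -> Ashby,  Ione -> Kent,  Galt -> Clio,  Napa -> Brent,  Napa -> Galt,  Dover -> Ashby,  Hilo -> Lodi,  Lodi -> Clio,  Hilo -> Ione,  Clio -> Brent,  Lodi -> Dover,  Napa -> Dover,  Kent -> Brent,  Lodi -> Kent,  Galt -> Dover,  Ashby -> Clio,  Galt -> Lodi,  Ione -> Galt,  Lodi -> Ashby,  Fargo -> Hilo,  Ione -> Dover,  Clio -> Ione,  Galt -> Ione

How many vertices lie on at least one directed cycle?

6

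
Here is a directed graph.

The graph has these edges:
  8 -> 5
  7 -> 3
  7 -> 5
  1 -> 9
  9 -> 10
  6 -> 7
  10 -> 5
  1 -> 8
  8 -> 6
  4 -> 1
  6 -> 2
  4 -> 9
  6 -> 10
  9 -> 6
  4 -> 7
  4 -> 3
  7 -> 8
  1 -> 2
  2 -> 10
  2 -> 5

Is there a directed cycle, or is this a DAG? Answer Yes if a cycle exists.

Yes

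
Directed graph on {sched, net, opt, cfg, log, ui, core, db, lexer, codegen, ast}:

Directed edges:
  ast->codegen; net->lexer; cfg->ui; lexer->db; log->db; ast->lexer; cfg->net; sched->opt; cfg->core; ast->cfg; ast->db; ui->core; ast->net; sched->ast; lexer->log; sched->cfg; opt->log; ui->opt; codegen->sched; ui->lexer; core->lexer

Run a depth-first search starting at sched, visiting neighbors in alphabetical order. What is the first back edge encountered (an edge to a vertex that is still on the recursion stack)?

DFS from sched (visiting neighbors in alphabetical order); mark gray on enter, black on exit:
sched gray
  ast gray
    cfg gray
      core gray
        lexer gray
          db gray
          db black
          log gray
            log→db: db black — skip
          log black
        lexer black
      core black
      net gray
        net→lexer: lexer black — skip
      net black
      ui gray
        ui→core: core black — skip
        ui→lexer: lexer black — skip
        opt gray
          opt→log: log black — skip
        opt black
      ui black
    cfg black
    codegen gray
      codegen→sched: sched is gray → back edge
First back edge: codegen → sched.

codegen->sched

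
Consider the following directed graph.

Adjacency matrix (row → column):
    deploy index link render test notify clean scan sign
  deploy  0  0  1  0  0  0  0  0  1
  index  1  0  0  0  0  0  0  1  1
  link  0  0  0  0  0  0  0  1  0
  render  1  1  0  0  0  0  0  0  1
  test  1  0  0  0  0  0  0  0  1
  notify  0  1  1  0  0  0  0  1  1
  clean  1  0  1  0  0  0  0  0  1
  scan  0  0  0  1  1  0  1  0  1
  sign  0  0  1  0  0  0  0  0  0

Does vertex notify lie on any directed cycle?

No

notify lies on a cycle iff there is a path from notify back to itself.
Exploring from notify, it never reaches itself; equivalently, its strongly connected component is a singleton.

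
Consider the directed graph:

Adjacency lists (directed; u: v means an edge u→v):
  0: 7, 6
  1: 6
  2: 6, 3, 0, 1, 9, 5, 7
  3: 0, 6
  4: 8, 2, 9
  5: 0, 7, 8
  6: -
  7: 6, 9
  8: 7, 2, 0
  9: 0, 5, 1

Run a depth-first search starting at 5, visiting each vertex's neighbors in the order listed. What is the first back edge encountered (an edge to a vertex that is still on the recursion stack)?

9->0

DFS from 5 (visiting each vertex's neighbors in the order listed); mark gray on enter, black on exit:
5 gray
  0 gray
    7 gray
      6 gray
      6 black
      9 gray
        9→0: 0 is gray → back edge
First back edge: 9 → 0.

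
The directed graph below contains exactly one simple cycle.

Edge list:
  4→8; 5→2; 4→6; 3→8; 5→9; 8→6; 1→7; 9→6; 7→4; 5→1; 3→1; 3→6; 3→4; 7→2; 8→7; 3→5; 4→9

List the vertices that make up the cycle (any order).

DFS with gray/black marking from 4:
4 gray
  6 gray
  6 black
  9 gray
    9→6: 6 black — skip
  9 black
  8 gray
    7 gray
      7→4: 4 is gray → back edge
Back edge closes the cycle 4 → 8 → 7 → 4; its vertices are {4, 7, 8}.

4, 7, 8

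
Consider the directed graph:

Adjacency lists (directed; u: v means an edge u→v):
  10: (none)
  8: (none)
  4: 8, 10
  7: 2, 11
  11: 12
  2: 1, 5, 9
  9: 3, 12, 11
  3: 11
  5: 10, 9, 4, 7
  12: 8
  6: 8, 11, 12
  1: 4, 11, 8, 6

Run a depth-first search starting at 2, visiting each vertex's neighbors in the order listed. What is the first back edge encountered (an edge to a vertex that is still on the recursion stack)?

DFS from 2 (visiting each vertex's neighbors in the order listed); mark gray on enter, black on exit:
2 gray
  1 gray
    4 gray
      8 gray
      8 black
      10 gray
      10 black
    4 black
    11 gray
      12 gray
        12→8: 8 black — skip
      12 black
    11 black
    1→8: 8 black — skip
    6 gray
      6→8: 8 black — skip
      6→11: 11 black — skip
      6→12: 12 black — skip
    6 black
  1 black
  5 gray
    5→10: 10 black — skip
    9 gray
      3 gray
        3→11: 11 black — skip
      3 black
      9→12: 12 black — skip
      9→11: 11 black — skip
    9 black
    5→4: 4 black — skip
    7 gray
      7→2: 2 is gray → back edge
First back edge: 7 → 2.

7→2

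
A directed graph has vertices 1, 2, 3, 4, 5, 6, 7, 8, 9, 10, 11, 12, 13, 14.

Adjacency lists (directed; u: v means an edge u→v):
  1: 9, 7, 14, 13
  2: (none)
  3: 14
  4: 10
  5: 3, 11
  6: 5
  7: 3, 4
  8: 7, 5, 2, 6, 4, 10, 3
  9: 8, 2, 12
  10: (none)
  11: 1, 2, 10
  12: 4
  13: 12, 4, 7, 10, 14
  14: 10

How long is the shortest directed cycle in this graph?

For each vertex v, BFS finds the shortest path from v back to v.
The shortest such closed walk is 1 → 9 → 8 → 5 → 11 → 1, length 5.

5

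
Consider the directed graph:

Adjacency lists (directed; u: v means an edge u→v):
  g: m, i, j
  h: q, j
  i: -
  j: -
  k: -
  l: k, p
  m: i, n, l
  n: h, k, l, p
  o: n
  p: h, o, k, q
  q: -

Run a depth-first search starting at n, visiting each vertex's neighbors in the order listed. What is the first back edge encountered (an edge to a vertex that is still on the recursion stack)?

o->n

DFS from n (visiting each vertex's neighbors in the order listed); mark gray on enter, black on exit:
n gray
  h gray
    q gray
    q black
    j gray
    j black
  h black
  k gray
  k black
  l gray
    l→k: k black — skip
    p gray
      p→h: h black — skip
      o gray
        o→n: n is gray → back edge
First back edge: o → n.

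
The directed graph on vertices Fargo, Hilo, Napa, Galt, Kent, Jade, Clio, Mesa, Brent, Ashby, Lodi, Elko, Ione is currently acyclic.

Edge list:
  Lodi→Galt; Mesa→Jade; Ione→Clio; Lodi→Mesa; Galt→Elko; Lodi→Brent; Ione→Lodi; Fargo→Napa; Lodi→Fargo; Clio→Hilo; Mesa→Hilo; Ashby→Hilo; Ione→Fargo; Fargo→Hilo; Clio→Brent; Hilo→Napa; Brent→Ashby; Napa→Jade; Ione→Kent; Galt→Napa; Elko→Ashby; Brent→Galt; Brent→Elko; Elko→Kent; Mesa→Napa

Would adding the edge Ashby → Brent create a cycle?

Adding Ashby→Brent creates a cycle iff Brent can already reach Ashby.
Path from Brent: Brent → Ashby.
So Brent → … → Ashby → Brent is a cycle.

Yes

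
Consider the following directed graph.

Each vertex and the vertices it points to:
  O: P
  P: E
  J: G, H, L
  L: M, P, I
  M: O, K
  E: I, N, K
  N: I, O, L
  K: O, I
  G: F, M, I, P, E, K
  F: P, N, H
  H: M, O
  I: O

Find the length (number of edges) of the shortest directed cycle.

For each vertex v, BFS finds the shortest path from v back to v.
The shortest such closed walk is E → I → O → P → E, length 4.

4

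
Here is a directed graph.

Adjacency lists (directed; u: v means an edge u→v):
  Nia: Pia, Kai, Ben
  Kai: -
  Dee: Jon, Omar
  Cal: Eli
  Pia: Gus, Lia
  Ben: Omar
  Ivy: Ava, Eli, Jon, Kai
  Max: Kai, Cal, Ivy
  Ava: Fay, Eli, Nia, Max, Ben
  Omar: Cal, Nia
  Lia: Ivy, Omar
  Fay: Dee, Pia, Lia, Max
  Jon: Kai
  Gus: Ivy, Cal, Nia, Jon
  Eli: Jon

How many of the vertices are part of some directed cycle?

11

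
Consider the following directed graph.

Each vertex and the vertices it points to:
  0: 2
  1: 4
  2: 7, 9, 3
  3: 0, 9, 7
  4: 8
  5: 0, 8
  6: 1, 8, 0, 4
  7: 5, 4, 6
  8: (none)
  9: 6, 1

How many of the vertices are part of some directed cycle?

A vertex is on a directed cycle iff it belongs to a strongly connected component of size ≥ 2 (or has a self-loop).
The vertices on cycles are {0, 2, 3, 5, 6, 7, 9} — 7 in total.

7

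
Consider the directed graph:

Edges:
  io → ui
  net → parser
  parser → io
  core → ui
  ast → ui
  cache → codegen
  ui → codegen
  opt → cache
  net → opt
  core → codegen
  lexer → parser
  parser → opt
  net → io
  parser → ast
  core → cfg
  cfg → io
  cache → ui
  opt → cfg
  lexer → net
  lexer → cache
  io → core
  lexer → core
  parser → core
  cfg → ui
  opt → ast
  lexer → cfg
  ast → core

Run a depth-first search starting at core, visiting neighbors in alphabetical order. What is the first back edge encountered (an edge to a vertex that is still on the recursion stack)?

DFS from core (visiting neighbors in alphabetical order); mark gray on enter, black on exit:
core gray
  cfg gray
    io gray
      io→core: core is gray → back edge
First back edge: io → core.

io→core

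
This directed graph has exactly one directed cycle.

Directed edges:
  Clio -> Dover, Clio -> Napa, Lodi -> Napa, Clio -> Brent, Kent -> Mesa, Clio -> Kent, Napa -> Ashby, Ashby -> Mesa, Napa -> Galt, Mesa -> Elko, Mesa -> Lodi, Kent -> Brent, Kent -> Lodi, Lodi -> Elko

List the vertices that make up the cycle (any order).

DFS with gray/black marking from Napa:
Napa gray
  Ashby gray
    Mesa gray
      Lodi gray
        Elko gray
        Elko black
        Lodi→Napa: Napa is gray → back edge
Back edge closes the cycle Napa → Ashby → Mesa → Lodi → Napa; its vertices are {Lodi, Mesa, Napa, Ashby}.

Lodi, Mesa, Napa, Ashby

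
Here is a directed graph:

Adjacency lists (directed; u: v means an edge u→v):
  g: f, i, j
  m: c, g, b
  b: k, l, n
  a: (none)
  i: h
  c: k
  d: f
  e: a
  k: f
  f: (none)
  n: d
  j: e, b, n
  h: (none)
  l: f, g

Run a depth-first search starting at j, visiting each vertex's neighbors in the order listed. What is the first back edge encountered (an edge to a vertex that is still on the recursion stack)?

DFS from j (visiting each vertex's neighbors in the order listed); mark gray on enter, black on exit:
j gray
  e gray
    a gray
    a black
  e black
  b gray
    k gray
      f gray
      f black
    k black
    l gray
      l→f: f black — skip
      g gray
        g→f: f black — skip
        i gray
          h gray
          h black
        i black
        g→j: j is gray → back edge
First back edge: g → j.

g→j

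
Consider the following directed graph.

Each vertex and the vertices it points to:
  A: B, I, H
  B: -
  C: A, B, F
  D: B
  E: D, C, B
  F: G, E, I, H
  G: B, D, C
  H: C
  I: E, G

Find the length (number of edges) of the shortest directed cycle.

3

For each vertex v, BFS finds the shortest path from v back to v.
The shortest such closed walk is C → A → H → C, length 3.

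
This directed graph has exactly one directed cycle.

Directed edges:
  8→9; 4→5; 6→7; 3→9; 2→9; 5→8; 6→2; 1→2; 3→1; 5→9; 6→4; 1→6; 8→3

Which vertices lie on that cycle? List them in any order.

DFS with gray/black marking from 8:
8 gray
  9 gray
  9 black
  3 gray
    1 gray
      6 gray
        4 gray
          5 gray
            5→9: 9 black — skip
            5→8: 8 is gray → back edge
Back edge closes the cycle 8 → 3 → 1 → 6 → 4 → 5 → 8; its vertices are {1, 3, 4, 5, 6, 8}.

1, 3, 4, 5, 6, 8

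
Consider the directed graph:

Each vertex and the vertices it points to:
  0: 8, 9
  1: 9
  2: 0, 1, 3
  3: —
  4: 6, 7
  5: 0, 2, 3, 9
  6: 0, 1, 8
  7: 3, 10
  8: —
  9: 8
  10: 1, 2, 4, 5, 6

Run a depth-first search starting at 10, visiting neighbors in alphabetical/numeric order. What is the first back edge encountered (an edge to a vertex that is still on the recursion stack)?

DFS from 10 (visiting neighbors in alphabetical/numeric order); mark gray on enter, black on exit:
10 gray
  1 gray
    9 gray
      8 gray
      8 black
    9 black
  1 black
  2 gray
    0 gray
      0→8: 8 black — skip
      0→9: 9 black — skip
    0 black
    2→1: 1 black — skip
    3 gray
    3 black
  2 black
  4 gray
    6 gray
      6→0: 0 black — skip
      6→1: 1 black — skip
      6→8: 8 black — skip
    6 black
    7 gray
      7→3: 3 black — skip
      7→10: 10 is gray → back edge
First back edge: 7 → 10.

7→10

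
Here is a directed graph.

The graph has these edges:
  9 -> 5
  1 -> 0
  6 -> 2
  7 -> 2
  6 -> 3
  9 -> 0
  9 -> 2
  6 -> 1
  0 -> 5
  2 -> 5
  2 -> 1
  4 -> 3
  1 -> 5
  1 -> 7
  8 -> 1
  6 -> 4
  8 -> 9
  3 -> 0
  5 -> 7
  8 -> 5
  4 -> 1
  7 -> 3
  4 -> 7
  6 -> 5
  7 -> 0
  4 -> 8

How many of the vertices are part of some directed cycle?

6

A vertex is on a directed cycle iff it belongs to a strongly connected component of size ≥ 2 (or has a self-loop).
The vertices on cycles are {0, 1, 2, 3, 5, 7} — 6 in total.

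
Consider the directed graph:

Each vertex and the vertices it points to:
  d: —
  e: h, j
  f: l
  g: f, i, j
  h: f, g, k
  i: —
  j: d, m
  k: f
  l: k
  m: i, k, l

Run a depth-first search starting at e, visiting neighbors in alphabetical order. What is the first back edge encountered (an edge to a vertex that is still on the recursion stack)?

DFS from e (visiting neighbors in alphabetical order); mark gray on enter, black on exit:
e gray
  h gray
    f gray
      l gray
        k gray
          k→f: f is gray → back edge
First back edge: k → f.

k->f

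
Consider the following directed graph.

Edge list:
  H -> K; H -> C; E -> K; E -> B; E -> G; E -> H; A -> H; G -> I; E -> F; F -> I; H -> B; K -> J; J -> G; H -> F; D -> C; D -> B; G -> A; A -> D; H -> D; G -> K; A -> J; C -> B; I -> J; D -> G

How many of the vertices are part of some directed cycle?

A vertex is on a directed cycle iff it belongs to a strongly connected component of size ≥ 2 (or has a self-loop).
The vertices on cycles are {A, D, F, G, H, I, J, K} — 8 in total.

8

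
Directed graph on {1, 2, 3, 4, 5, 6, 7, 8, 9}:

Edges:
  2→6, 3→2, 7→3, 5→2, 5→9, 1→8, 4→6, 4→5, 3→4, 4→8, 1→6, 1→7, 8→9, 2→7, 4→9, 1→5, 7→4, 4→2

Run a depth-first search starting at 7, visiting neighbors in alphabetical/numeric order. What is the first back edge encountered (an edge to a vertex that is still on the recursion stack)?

DFS from 7 (visiting neighbors in alphabetical/numeric order); mark gray on enter, black on exit:
7 gray
  3 gray
    2 gray
      6 gray
      6 black
      2→7: 7 is gray → back edge
First back edge: 2 → 7.

2->7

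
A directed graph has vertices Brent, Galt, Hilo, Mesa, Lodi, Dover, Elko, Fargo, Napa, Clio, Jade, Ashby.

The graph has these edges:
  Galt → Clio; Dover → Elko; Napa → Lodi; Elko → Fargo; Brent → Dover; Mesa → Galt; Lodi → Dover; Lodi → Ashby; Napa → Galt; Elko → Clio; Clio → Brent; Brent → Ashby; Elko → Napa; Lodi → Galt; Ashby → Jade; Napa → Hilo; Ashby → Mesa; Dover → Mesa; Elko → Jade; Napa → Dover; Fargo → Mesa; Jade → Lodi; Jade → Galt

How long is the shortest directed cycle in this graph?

For each vertex v, BFS finds the shortest path from v back to v.
The shortest such closed walk is Elko → Napa → Dover → Elko, length 3.

3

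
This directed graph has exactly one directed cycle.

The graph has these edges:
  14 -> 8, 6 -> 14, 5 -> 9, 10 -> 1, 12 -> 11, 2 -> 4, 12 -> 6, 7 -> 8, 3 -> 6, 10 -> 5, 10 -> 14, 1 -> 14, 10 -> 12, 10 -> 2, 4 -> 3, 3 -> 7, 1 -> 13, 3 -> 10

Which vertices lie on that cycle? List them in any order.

2, 3, 4, 10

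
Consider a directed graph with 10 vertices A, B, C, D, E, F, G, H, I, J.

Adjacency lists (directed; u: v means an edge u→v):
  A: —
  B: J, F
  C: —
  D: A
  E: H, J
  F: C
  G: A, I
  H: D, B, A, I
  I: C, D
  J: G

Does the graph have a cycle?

DFS with white/gray/black marking, starting from A:
A gray
A black
B gray
  J gray
    G gray
      G→A: A black — skip
      I gray
        C gray
        C black
        D gray
          D→A: A black — skip
        D black
      I black
    G black
  J black
  F gray
    F→C: C black — skip
  F black
B black
E gray
  H gray
    H→D: D black — skip
    H→B: B black — skip
    H→A: A black — skip
    H→I: I black — skip
  H black
  E→J: J black — skip
E black
Every edge goes to a white or black vertex — no back edge, so the graph is acyclic.

No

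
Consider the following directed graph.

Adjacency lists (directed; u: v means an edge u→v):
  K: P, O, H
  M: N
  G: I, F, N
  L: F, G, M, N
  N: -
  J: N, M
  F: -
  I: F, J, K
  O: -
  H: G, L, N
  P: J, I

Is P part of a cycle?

Yes

P is on a cycle iff P can reach itself via ≥1 edge.
P → I → K → P — yes.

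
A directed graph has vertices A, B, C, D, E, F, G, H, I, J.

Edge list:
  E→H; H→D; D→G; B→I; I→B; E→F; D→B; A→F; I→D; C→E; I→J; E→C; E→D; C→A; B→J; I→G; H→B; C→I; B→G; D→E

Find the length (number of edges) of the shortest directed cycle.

2

For each vertex v, BFS finds the shortest path from v back to v.
The shortest such closed walk is C → E → C, length 2.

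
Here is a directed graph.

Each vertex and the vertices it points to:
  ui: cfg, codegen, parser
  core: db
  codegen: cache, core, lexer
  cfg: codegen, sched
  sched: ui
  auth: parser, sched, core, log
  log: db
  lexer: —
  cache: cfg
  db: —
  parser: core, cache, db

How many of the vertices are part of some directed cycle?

6

A vertex is on a directed cycle iff it belongs to a strongly connected component of size ≥ 2 (or has a self-loop).
The vertices on cycles are {ui, cfg, cache, sched, parser, codegen} — 6 in total.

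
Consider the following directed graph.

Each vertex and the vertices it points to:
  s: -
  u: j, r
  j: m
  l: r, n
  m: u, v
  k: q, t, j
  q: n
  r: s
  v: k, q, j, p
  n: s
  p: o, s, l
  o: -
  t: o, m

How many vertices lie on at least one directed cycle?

A vertex is on a directed cycle iff it belongs to a strongly connected component of size ≥ 2 (or has a self-loop).
The vertices on cycles are {j, k, m, t, u, v} — 6 in total.

6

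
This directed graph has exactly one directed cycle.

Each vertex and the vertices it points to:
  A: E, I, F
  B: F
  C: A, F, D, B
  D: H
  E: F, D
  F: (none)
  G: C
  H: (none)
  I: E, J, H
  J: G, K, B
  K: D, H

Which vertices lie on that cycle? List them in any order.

DFS with gray/black marking from J:
J gray
  G gray
    C gray
      A gray
        E gray
          F gray
          F black
          D gray
            H gray
            H black
          D black
        E black
        I gray
          I→E: E black — skip
          I→J: J is gray → back edge
Back edge closes the cycle J → G → C → A → I → J; its vertices are {A, C, G, I, J}.

A, C, G, I, J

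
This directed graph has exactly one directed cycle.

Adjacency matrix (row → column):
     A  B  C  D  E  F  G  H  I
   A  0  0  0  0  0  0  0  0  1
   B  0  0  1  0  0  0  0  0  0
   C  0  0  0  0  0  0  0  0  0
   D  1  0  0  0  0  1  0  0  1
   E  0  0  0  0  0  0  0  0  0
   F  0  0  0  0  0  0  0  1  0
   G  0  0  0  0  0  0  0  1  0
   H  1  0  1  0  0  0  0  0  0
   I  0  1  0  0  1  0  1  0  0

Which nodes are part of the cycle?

A, G, H, I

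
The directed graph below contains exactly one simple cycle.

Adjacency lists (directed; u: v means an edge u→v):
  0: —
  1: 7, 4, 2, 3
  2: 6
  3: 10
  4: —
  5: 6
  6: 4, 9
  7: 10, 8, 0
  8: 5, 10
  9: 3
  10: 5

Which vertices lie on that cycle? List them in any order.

DFS with gray/black marking from 6:
6 gray
  4 gray
  4 black
  9 gray
    3 gray
      10 gray
        5 gray
          5→6: 6 is gray → back edge
Back edge closes the cycle 6 → 9 → 3 → 10 → 5 → 6; its vertices are {3, 5, 6, 9, 10}.

3, 5, 6, 9, 10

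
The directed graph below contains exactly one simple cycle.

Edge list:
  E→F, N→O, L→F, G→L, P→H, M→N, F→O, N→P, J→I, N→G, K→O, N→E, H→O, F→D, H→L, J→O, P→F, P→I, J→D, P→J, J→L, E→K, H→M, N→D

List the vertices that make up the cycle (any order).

DFS with gray/black marking from M:
M gray
  N gray
    P gray
      I gray
      I black
      F gray
        O gray
        O black
        D gray
        D black
      F black
      J gray
        J→I: I black — skip
        J→O: O black — skip
        J→D: D black — skip
        L gray
          L→F: F black — skip
        L black
      J black
      H gray
        H→O: O black — skip
        H→L: L black — skip
        H→M: M is gray → back edge
Back edge closes the cycle M → N → P → H → M; its vertices are {H, M, N, P}.

H, M, N, P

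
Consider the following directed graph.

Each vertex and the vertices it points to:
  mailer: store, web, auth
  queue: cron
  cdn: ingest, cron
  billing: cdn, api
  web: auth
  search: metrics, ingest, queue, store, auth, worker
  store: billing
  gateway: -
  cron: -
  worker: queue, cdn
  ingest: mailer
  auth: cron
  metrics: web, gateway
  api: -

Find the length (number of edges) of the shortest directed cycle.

5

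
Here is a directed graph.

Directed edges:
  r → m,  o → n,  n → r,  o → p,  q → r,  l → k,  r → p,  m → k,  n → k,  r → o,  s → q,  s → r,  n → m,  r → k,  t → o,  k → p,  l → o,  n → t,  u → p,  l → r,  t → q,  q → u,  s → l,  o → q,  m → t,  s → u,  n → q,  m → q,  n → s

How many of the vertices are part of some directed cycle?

8

A vertex is on a directed cycle iff it belongs to a strongly connected component of size ≥ 2 (or has a self-loop).
The vertices on cycles are {l, m, n, o, q, r, s, t} — 8 in total.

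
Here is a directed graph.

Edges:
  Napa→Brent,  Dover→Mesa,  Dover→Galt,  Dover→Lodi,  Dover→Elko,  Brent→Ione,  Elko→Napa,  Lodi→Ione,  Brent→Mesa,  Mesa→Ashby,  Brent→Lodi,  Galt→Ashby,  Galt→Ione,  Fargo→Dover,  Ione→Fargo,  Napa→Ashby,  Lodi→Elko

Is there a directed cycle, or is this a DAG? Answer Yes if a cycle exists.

DFS with white/gray/black marking, starting from Mesa:
Mesa gray
  Ashby gray
  Ashby black
Mesa black
Brent gray
  Brent→Mesa: Mesa black — skip
  Ione gray
    Fargo gray
      Dover gray
        Dover→Mesa: Mesa black — skip
        Lodi gray
          Lodi→Ione: Ione is gray → back edge
Back edge found, so a cycle exists: Ione → Fargo → Dover → Lodi → Ione.

Yes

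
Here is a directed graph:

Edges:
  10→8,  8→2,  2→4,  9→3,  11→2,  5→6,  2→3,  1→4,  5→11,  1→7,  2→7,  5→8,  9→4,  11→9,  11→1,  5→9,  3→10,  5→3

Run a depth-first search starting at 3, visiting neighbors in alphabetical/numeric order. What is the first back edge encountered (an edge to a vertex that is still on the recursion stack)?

DFS from 3 (visiting neighbors in alphabetical/numeric order); mark gray on enter, black on exit:
3 gray
  10 gray
    8 gray
      2 gray
        2→3: 3 is gray → back edge
First back edge: 2 → 3.

2->3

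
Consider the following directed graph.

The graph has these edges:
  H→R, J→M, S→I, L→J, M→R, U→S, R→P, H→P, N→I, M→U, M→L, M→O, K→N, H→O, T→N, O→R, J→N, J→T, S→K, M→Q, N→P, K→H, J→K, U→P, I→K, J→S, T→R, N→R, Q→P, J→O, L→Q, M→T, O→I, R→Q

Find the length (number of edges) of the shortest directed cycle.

3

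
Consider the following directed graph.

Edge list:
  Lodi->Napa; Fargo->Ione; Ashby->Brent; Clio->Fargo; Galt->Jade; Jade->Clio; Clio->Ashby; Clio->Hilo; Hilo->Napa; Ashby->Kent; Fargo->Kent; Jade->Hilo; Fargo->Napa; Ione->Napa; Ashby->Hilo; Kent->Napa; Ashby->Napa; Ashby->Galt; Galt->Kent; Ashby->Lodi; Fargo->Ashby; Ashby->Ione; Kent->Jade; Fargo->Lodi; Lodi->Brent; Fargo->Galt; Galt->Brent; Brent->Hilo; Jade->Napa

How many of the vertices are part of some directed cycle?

6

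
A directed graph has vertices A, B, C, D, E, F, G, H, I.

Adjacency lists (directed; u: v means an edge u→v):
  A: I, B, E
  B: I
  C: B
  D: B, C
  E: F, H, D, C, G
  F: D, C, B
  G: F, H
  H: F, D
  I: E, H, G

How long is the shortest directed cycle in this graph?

4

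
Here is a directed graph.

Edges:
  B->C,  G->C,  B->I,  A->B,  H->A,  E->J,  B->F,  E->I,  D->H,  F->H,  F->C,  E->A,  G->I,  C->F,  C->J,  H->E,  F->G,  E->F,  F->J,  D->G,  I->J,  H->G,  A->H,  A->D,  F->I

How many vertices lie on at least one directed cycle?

A vertex is on a directed cycle iff it belongs to a strongly connected component of size ≥ 2 (or has a self-loop).
The vertices on cycles are {A, B, C, D, E, F, G, H} — 8 in total.

8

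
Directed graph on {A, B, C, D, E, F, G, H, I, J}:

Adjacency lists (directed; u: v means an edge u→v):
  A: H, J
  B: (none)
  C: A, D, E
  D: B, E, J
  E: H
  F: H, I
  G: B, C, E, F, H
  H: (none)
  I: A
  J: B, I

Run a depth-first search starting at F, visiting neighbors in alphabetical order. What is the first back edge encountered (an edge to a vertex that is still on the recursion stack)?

J→I

DFS from F (visiting neighbors in alphabetical order); mark gray on enter, black on exit:
F gray
  H gray
  H black
  I gray
    A gray
      A→H: H black — skip
      J gray
        B gray
        B black
        J→I: I is gray → back edge
First back edge: J → I.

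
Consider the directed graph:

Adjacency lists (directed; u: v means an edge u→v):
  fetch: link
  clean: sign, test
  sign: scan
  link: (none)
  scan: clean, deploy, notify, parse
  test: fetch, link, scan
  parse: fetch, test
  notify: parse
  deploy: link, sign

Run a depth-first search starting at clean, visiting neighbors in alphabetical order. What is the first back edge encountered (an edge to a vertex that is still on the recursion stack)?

DFS from clean (visiting neighbors in alphabetical order); mark gray on enter, black on exit:
clean gray
  sign gray
    scan gray
      scan→clean: clean is gray → back edge
First back edge: scan → clean.

scan→clean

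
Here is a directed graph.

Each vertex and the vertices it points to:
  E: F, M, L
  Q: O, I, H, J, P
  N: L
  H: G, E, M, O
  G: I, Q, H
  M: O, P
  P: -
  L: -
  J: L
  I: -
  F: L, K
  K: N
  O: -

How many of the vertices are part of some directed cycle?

3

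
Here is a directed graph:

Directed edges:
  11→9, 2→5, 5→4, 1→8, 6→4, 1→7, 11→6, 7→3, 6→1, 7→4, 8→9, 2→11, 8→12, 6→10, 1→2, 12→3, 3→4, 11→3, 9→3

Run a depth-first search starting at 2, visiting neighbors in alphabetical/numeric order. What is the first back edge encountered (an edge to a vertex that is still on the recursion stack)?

1->2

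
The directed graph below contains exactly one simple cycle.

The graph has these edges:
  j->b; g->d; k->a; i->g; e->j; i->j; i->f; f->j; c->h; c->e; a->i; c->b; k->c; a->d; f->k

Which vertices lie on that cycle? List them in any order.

DFS with gray/black marking from i:
i gray
  j gray
    b gray
    b black
  j black
  f gray
    f→j: j black — skip
    k gray
      a gray
        a→i: i is gray → back edge
Back edge closes the cycle i → f → k → a → i; its vertices are {a, f, i, k}.

a, f, i, k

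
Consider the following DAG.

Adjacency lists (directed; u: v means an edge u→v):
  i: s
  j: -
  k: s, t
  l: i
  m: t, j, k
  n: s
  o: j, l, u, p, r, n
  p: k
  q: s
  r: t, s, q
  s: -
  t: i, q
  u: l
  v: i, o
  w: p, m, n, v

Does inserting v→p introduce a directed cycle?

No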